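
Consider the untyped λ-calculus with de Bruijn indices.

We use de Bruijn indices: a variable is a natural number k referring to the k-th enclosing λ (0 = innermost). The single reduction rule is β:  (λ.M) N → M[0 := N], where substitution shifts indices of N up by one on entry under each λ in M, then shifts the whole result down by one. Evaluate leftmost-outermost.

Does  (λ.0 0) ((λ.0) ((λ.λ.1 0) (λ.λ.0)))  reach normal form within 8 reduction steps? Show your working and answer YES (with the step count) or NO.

Answer: YES — reaches normal form λ.0 in 5 ≤ 8 steps

Derivation:
  start: (λ.0 0) ((λ.0) ((λ.λ.1 0) (λ.λ.0)))
  step 1: (λ.0) ((λ.λ.1 0) (λ.λ.0)) ((λ.0) ((λ.λ.1 0) (λ.λ.0)))
  step 2: (λ.λ.1 0) (λ.λ.0) ((λ.0) ((λ.λ.1 0) (λ.λ.0)))
  step 3: (λ.(λ.λ.0) 0) ((λ.0) ((λ.λ.1 0) (λ.λ.0)))
  step 4: (λ.λ.0) ((λ.0) ((λ.λ.1 0) (λ.λ.0)))
  step 5: λ.0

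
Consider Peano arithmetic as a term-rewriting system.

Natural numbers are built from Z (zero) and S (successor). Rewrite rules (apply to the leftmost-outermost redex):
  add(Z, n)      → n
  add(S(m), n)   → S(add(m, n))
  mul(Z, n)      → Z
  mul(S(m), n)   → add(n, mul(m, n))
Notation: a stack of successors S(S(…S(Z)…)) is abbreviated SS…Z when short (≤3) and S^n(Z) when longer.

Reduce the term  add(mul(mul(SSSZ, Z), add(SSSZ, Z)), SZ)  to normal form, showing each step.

  start: add(mul(mul(SSSZ, Z), add(SSSZ, Z)), SZ)
  [1] add(mul(add(Z, mul(SSZ, Z)), add(SSSZ, Z)), SZ)
  [2] add(mul(mul(SSZ, Z), add(SSSZ, Z)), SZ)
  [3] add(mul(add(Z, mul(SZ, Z)), add(SSSZ, Z)), SZ)
  [4] add(mul(mul(SZ, Z), add(SSSZ, Z)), SZ)
  [5] add(mul(add(Z, mul(Z, Z)), add(SSSZ, Z)), SZ)
  [6] add(mul(mul(Z, Z), add(SSSZ, Z)), SZ)
  [7] add(mul(Z, add(SSSZ, Z)), SZ)
  [8] add(Z, SZ)
  [9] SZ

Answer: normal form = SZ  (in 9 steps)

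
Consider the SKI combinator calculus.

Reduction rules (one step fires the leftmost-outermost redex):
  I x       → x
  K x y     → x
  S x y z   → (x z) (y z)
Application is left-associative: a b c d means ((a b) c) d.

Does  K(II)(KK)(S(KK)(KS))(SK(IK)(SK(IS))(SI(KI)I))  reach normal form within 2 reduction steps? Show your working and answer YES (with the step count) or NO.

  start: K(II)(KK)(S(KK)(KS))(SK(IK)(SK(IS))(SI(KI)I))
  step 1: II(S(KK)(KS))(SK(IK)(SK(IS))(SI(KI)I))
  step 2: I(S(KK)(KS))(SK(IK)(SK(IS))(SI(KI)I))

Answer: NO — after 2 steps the term is I(S(KK)(KS))(SK(IK)(SK(IS))(SI(KI)I)), not yet normal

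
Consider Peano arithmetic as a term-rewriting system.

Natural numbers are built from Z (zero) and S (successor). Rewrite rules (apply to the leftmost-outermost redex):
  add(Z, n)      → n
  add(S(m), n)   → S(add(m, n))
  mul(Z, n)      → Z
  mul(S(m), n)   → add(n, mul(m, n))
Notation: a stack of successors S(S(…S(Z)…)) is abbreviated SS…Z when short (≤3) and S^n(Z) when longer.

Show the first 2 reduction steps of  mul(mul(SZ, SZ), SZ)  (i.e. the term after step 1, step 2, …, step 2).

  start: mul(mul(SZ, SZ), SZ)
  →1  mul(add(SZ, mul(Z, SZ)), SZ)
  →2  mul(S(add(Z, mul(Z, SZ))), SZ)

Answer: after 2 steps: mul(S(add(Z, mul(Z, SZ))), SZ)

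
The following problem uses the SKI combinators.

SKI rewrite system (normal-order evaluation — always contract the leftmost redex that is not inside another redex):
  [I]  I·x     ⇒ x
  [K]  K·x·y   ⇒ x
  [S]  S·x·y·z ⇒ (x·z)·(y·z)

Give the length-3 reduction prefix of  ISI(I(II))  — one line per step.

  start: ISI(I(II))
  [1] SI(I(II))
  [2] SI(II)
  [3] SII

Answer: after 3 steps: SII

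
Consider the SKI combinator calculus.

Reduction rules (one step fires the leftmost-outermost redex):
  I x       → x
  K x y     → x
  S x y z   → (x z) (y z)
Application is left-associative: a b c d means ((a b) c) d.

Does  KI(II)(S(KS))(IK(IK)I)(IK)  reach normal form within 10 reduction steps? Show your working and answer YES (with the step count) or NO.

  start: KI(II)(S(KS))(IK(IK)I)(IK)
  [1] I(S(KS))(IK(IK)I)(IK)
  [2] S(KS)(IK(IK)I)(IK)
  [3] KS(IK)(IK(IK)I(IK))
  [4] S(IK(IK)I(IK))
  [5] S(K(IK)I(IK))
  [6] S(IK(IK))
  [7] S(K(IK))
  [8] S(KK)

Answer: YES — reaches normal form S(KK) in 8 ≤ 10 steps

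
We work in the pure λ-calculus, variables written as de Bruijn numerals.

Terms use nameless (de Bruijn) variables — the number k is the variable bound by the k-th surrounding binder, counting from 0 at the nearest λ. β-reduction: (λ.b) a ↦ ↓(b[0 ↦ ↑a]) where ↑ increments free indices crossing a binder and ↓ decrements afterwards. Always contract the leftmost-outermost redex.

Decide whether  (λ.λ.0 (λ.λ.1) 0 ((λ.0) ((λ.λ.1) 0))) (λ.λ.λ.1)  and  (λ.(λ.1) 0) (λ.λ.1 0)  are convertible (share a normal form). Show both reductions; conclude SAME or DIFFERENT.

Term A:
  start: (λ.λ.0 (λ.λ.1) 0 ((λ.0) ((λ.λ.1) 0))) (λ.λ.λ.1)
  step 1: λ.0 (λ.λ.1) 0 ((λ.0) ((λ.λ.1) 0))
  step 2: λ.0 (λ.λ.1) 0 ((λ.λ.1) 0)
  step 3: λ.0 (λ.λ.1) 0 (λ.1)

Term B:
  start: (λ.(λ.1) 0) (λ.λ.1 0)
  step 1: (λ.λ.λ.1 0) (λ.λ.1 0)
  step 2: λ.λ.1 0

Answer: DIFFERENT — A ⇓ λ.0 (λ.λ.1) 0 (λ.1), B ⇓ λ.λ.1 0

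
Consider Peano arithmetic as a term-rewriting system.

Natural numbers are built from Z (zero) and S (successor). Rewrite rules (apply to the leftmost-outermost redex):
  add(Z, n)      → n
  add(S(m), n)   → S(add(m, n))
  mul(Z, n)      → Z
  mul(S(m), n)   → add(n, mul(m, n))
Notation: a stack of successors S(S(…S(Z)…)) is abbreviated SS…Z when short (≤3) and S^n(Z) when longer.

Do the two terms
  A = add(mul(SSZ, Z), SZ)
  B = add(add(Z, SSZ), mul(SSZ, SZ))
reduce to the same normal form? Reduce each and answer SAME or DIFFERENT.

Term A:
  start: add(mul(SSZ, Z), SZ)
  [1] add(add(Z, mul(SZ, Z)), SZ)
  [2] add(mul(SZ, Z), SZ)
  [3] add(add(Z, mul(Z, Z)), SZ)
  [4] add(mul(Z, Z), SZ)
  [5] add(Z, SZ)
  [6] SZ

Term B:
  start: add(add(Z, SSZ), mul(SSZ, SZ))
  [1] add(SSZ, mul(SSZ, SZ))
  [2] S(add(SZ, mul(SSZ, SZ)))
  [3] S(S(add(Z, mul(SSZ, SZ))))
  [4] S(S(mul(SSZ, SZ)))
  [5] S(S(add(SZ, mul(SZ, SZ))))
  [6] S(S(S(add(Z, mul(SZ, SZ)))))
  [7] S(S(S(mul(SZ, SZ))))
  [8] S(S(S(add(SZ, mul(Z, SZ)))))
  [9] S(S(S(S(add(Z, mul(Z, SZ))))))
  [10] S(S(S(S(mul(Z, SZ)))))
  [11] S^4(Z)

Answer: DIFFERENT — A ⇓ SZ, B ⇓ S^4(Z)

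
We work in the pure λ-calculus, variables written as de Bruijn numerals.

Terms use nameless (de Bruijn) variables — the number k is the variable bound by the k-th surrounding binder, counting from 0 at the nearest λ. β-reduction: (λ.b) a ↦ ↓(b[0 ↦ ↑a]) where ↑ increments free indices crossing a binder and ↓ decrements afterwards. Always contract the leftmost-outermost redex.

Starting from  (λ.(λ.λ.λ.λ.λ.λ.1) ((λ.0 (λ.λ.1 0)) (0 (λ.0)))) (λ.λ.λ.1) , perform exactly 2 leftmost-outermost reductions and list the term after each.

  start: (λ.(λ.λ.λ.λ.λ.λ.1) ((λ.0 (λ.λ.1 0)) (0 (λ.0)))) (λ.λ.λ.1)
  step 1: (λ.λ.λ.λ.λ.λ.1) ((λ.0 (λ.λ.1 0)) ((λ.λ.λ.1) (λ.0)))
  step 2: λ.λ.λ.λ.λ.1

Answer: after 2 steps: λ.λ.λ.λ.λ.1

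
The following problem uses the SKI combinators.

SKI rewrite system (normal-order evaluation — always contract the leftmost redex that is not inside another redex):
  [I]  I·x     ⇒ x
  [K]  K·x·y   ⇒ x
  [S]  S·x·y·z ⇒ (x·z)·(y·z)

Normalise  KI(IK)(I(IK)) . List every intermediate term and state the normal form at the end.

  start: KI(IK)(I(IK))
  →1  I(I(IK))
  →2  I(IK)
  →3  IK
  →4  K

Answer: normal form = K  (in 4 steps)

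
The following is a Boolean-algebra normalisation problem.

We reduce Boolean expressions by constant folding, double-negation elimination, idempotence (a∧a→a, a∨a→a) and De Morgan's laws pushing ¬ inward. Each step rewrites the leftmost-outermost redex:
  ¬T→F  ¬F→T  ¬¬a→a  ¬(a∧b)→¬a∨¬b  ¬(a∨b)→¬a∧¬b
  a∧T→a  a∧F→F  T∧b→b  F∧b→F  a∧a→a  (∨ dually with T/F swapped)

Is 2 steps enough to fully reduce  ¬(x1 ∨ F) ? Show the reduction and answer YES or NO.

  start: ¬(x1 ∨ F)
  →1  ¬x1 ∧ ¬F
  →2  ¬x1 ∧ T

Answer: NO — after 2 steps the term is ¬x1 ∧ T, not yet normal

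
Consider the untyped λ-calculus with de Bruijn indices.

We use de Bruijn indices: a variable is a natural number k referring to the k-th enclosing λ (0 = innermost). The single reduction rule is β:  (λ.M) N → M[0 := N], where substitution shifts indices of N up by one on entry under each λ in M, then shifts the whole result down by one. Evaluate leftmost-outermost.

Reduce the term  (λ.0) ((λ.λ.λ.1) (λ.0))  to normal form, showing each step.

Answer: normal form = λ.λ.1  (in 2 steps)

Reduction:
  start: (λ.0) ((λ.λ.λ.1) (λ.0))
  [1] (λ.λ.λ.1) (λ.0)
  [2] λ.λ.1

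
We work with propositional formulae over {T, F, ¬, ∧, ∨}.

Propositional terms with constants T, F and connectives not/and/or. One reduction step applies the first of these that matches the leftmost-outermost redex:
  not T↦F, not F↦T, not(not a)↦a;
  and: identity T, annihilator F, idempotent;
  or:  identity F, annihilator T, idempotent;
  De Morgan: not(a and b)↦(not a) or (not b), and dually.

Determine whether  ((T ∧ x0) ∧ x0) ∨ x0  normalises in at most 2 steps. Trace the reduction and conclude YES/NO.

Answer: NO — after 2 steps the term is x0 ∨ x0, not yet normal

Reduction:
  start: ((T ∧ x0) ∧ x0) ∨ x0
  [1] (x0 ∧ x0) ∨ x0
  [2] x0 ∨ x0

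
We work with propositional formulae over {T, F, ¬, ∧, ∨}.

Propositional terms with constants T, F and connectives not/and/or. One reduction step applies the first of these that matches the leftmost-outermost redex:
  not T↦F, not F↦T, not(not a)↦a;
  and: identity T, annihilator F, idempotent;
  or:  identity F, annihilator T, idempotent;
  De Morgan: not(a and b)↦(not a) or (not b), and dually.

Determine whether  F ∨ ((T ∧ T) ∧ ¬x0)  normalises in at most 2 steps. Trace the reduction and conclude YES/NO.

  start: F ∨ ((T ∧ T) ∧ ¬x0)
  [1] (T ∧ T) ∧ ¬x0
  [2] T ∧ ¬x0

Answer: NO — after 2 steps the term is T ∧ ¬x0, not yet normal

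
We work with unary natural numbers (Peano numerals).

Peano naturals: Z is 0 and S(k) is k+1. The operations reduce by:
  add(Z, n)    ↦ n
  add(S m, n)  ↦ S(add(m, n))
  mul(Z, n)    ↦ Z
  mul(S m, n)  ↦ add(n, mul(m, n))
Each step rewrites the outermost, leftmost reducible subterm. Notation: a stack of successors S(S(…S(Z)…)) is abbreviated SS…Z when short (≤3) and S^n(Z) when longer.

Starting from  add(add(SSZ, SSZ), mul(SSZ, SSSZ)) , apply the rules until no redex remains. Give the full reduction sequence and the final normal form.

Answer: normal form = S^10(Z)  (in 19 steps)

Working:
  start: add(add(SSZ, SSZ), mul(SSZ, SSSZ))
  →1  add(S(add(SZ, SSZ)), mul(SSZ, SSSZ))
  →2  S(add(add(SZ, SSZ), mul(SSZ, SSSZ)))
  →3  S(add(S(add(Z, SSZ)), mul(SSZ, SSSZ)))
  →4  S(S(add(add(Z, SSZ), mul(SSZ, SSSZ))))
  →5  S(S(add(SSZ, mul(SSZ, SSSZ))))
  →6  S(S(S(add(SZ, mul(SSZ, SSSZ)))))
  →7  S(S(S(S(add(Z, mul(SSZ, SSSZ))))))
  →8  S(S(S(S(mul(SSZ, SSSZ)))))
  →9  S(S(S(S(add(SSSZ, mul(SZ, SSSZ))))))
  →10  S(S(S(S(S(add(SSZ, mul(SZ, SSSZ)))))))
  →11  S(S(S(S(S(S(add(SZ, mul(SZ, SSSZ))))))))
  →12  S(S(S(S(S(S(S(add(Z, mul(SZ, SSSZ)))))))))
  →13  S(S(S(S(S(S(S(mul(SZ, SSSZ))))))))
  →14  S(S(S(S(S(S(S(add(SSSZ, mul(Z, SSSZ)))))))))
  →15  S(S(S(S(S(S(S(S(add(SSZ, mul(Z, SSSZ))))))))))
  →16  S(S(S(S(S(S(S(S(S(add(SZ, mul(Z, SSSZ)))))))))))
  →17  S(S(S(S(S(S(S(S(S(S(add(Z, mul(Z, SSSZ))))))))))))
  →18  S(S(S(S(S(S(S(S(S(S(mul(Z, SSSZ)))))))))))
  →19  S^10(Z)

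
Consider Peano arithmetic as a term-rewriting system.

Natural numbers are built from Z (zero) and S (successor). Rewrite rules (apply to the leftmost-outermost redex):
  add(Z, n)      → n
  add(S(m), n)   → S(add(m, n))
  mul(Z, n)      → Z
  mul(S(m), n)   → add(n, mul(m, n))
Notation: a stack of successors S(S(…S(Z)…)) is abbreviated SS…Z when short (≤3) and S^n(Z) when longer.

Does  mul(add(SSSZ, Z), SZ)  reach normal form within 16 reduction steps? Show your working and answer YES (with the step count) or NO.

Answer: YES — reaches normal form SSSZ in 14 ≤ 16 steps

Derivation:
  start: mul(add(SSSZ, Z), SZ)
  [1] mul(S(add(SSZ, Z)), SZ)
  [2] add(SZ, mul(add(SSZ, Z), SZ))
  [3] S(add(Z, mul(add(SSZ, Z), SZ)))
  [4] S(mul(add(SSZ, Z), SZ))
  [5] S(mul(S(add(SZ, Z)), SZ))
  [6] S(add(SZ, mul(add(SZ, Z), SZ)))
  [7] S(S(add(Z, mul(add(SZ, Z), SZ))))
  [8] S(S(mul(add(SZ, Z), SZ)))
  [9] S(S(mul(S(add(Z, Z)), SZ)))
  [10] S(S(add(SZ, mul(add(Z, Z), SZ))))
  [11] S(S(S(add(Z, mul(add(Z, Z), SZ)))))
  [12] S(S(S(mul(add(Z, Z), SZ))))
  [13] S(S(S(mul(Z, SZ))))
  [14] SSSZ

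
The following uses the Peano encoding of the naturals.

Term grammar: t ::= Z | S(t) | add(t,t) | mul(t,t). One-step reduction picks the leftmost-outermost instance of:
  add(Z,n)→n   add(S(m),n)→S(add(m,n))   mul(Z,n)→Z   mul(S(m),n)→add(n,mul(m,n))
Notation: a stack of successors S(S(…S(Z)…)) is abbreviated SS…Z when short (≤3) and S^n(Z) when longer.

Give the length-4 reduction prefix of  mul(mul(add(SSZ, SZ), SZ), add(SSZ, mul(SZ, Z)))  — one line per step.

Answer: after 4 steps: add(add(SSZ, mul(SZ, Z)), mul(add(Z, mul(add(SZ, SZ), SZ)), add(SSZ, mul(SZ, Z))))

Derivation:
  start: mul(mul(add(SSZ, SZ), SZ), add(SSZ, mul(SZ, Z)))
  →1  mul(mul(S(add(SZ, SZ)), SZ), add(SSZ, mul(SZ, Z)))
  →2  mul(add(SZ, mul(add(SZ, SZ), SZ)), add(SSZ, mul(SZ, Z)))
  →3  mul(S(add(Z, mul(add(SZ, SZ), SZ))), add(SSZ, mul(SZ, Z)))
  →4  add(add(SSZ, mul(SZ, Z)), mul(add(Z, mul(add(SZ, SZ), SZ)), add(SSZ, mul(SZ, Z))))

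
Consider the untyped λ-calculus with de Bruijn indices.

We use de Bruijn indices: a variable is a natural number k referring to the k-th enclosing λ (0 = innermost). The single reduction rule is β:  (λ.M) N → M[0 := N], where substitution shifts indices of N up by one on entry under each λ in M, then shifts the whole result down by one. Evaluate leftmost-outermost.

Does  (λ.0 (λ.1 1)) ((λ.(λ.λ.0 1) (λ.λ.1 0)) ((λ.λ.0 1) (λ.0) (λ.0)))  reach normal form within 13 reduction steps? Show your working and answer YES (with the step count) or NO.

  start: (λ.0 (λ.1 1)) ((λ.(λ.λ.0 1) (λ.λ.1 0)) ((λ.λ.0 1) (λ.0) (λ.0)))
  step 1: (λ.(λ.λ.0 1) (λ.λ.1 0)) ((λ.λ.0 1) (λ.0) (λ.0)) (λ.(λ.(λ.λ.0 1) (λ.λ.1 0)) ((λ.λ.0 1) (λ.0) (λ.0)) ((λ.(λ.λ.0 1) (λ.λ.1 0)) ((λ.λ.0 1) (λ.0) (λ.0))))
  step 2: (λ.λ.0 1) (λ.λ.1 0) (λ.(λ.(λ.λ.0 1) (λ.λ.1 0)) ((λ.λ.0 1) (λ.0) (λ.0)) ((λ.(λ.λ.0 1) (λ.λ.1 0)) ((λ.λ.0 1) (λ.0) (λ.0))))
  step 3: (λ.0 (λ.λ.1 0)) (λ.(λ.(λ.λ.0 1) (λ.λ.1 0)) ((λ.λ.0 1) (λ.0) (λ.0)) ((λ.(λ.λ.0 1) (λ.λ.1 0)) ((λ.λ.0 1) (λ.0) (λ.0))))
  step 4: (λ.(λ.(λ.λ.0 1) (λ.λ.1 0)) ((λ.λ.0 1) (λ.0) (λ.0)) ((λ.(λ.λ.0 1) (λ.λ.1 0)) ((λ.λ.0 1) (λ.0) (λ.0)))) (λ.λ.1 0)
  step 5: (λ.(λ.λ.0 1) (λ.λ.1 0)) ((λ.λ.0 1) (λ.0) (λ.0)) ((λ.(λ.λ.0 1) (λ.λ.1 0)) ((λ.λ.0 1) (λ.0) (λ.0)))
  step 6: (λ.λ.0 1) (λ.λ.1 0) ((λ.(λ.λ.0 1) (λ.λ.1 0)) ((λ.λ.0 1) (λ.0) (λ.0)))
  step 7: (λ.0 (λ.λ.1 0)) ((λ.(λ.λ.0 1) (λ.λ.1 0)) ((λ.λ.0 1) (λ.0) (λ.0)))
  step 8: (λ.(λ.λ.0 1) (λ.λ.1 0)) ((λ.λ.0 1) (λ.0) (λ.0)) (λ.λ.1 0)
  step 9: (λ.λ.0 1) (λ.λ.1 0) (λ.λ.1 0)
  step 10: (λ.0 (λ.λ.1 0)) (λ.λ.1 0)
  step 11: (λ.λ.1 0) (λ.λ.1 0)
  step 12: λ.(λ.λ.1 0) 0
  step 13: λ.λ.1 0

Answer: YES — reaches normal form λ.λ.1 0 in 13 ≤ 13 steps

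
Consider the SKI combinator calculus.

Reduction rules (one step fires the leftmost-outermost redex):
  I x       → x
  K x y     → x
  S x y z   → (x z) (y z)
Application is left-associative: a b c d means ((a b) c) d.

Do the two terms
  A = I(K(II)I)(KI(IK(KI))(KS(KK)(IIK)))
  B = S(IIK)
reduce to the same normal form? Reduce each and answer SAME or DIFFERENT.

Answer: SAME — A ⇓ SK, B ⇓ SK

Derivation:
Term A:
  start: I(K(II)I)(KI(IK(KI))(KS(KK)(IIK)))
  [1] K(II)I(KI(IK(KI))(KS(KK)(IIK)))
  [2] II(KI(IK(KI))(KS(KK)(IIK)))
  [3] I(KI(IK(KI))(KS(KK)(IIK)))
  [4] KI(IK(KI))(KS(KK)(IIK))
  [5] I(KS(KK)(IIK))
  [6] KS(KK)(IIK)
  [7] S(IIK)
  [8] S(IK)
  [9] SK

Term B:
  start: S(IIK)
  [1] S(IK)
  [2] SK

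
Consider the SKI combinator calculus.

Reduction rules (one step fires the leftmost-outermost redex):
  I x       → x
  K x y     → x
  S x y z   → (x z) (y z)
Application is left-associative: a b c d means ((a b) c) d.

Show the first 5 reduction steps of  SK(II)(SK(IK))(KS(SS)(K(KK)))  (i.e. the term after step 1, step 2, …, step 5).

Answer: after 5 steps: S(K(KK))

Working:
  start: SK(II)(SK(IK))(KS(SS)(K(KK)))
  [1] K(SK(IK))(II(SK(IK)))(KS(SS)(K(KK)))
  [2] SK(IK)(KS(SS)(K(KK)))
  [3] K(KS(SS)(K(KK)))(IK(KS(SS)(K(KK))))
  [4] KS(SS)(K(KK))
  [5] S(K(KK))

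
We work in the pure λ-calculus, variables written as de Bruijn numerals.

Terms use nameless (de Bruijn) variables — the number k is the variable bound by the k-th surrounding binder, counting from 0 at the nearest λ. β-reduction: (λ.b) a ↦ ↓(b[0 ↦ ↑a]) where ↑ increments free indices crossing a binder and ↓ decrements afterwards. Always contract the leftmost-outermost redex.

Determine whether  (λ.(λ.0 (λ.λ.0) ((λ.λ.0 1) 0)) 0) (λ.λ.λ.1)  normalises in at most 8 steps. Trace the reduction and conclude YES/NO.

  start: (λ.(λ.0 (λ.λ.0) ((λ.λ.0 1) 0)) 0) (λ.λ.λ.1)
  →1  (λ.0 (λ.λ.0) ((λ.λ.0 1) 0)) (λ.λ.λ.1)
  →2  (λ.λ.λ.1) (λ.λ.0) ((λ.λ.0 1) (λ.λ.λ.1))
  →3  (λ.λ.1) ((λ.λ.0 1) (λ.λ.λ.1))
  →4  λ.(λ.λ.0 1) (λ.λ.λ.1)
  →5  λ.λ.0 (λ.λ.λ.1)

Answer: YES — reaches normal form λ.λ.0 (λ.λ.λ.1) in 5 ≤ 8 steps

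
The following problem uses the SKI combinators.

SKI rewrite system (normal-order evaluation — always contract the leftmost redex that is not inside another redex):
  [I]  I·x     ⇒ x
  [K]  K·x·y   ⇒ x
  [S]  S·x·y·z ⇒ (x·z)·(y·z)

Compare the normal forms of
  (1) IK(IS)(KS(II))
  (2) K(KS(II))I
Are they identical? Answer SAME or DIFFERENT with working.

Answer: SAME — A ⇓ S, B ⇓ S

Reduction:
Term A:
  start: IK(IS)(KS(II))
  →1  K(IS)(KS(II))
  →2  IS
  →3  S

Term B:
  start: K(KS(II))I
  →1  KS(II)
  →2  S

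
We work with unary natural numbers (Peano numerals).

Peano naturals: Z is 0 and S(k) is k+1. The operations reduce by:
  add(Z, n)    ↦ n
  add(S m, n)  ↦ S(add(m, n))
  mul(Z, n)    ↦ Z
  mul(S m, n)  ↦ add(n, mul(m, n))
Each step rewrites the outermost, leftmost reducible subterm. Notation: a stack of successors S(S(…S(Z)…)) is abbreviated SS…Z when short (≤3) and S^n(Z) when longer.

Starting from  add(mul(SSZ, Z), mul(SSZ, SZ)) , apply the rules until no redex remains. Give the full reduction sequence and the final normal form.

  start: add(mul(SSZ, Z), mul(SSZ, SZ))
  [1] add(add(Z, mul(SZ, Z)), mul(SSZ, SZ))
  [2] add(mul(SZ, Z), mul(SSZ, SZ))
  [3] add(add(Z, mul(Z, Z)), mul(SSZ, SZ))
  [4] add(mul(Z, Z), mul(SSZ, SZ))
  [5] add(Z, mul(SSZ, SZ))
  [6] mul(SSZ, SZ)
  [7] add(SZ, mul(SZ, SZ))
  [8] S(add(Z, mul(SZ, SZ)))
  [9] S(mul(SZ, SZ))
  [10] S(add(SZ, mul(Z, SZ)))
  [11] S(S(add(Z, mul(Z, SZ))))
  [12] S(S(mul(Z, SZ)))
  [13] SSZ

Answer: normal form = SSZ  (in 13 steps)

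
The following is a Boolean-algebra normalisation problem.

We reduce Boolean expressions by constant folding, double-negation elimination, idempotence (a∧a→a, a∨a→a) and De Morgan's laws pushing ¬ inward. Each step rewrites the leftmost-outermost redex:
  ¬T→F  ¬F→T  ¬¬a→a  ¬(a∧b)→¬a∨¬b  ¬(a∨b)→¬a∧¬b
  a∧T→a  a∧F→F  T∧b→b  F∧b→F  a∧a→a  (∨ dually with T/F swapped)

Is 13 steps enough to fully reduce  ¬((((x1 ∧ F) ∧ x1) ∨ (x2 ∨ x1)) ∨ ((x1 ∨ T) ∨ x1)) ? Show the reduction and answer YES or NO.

  start: ¬((((x1 ∧ F) ∧ x1) ∨ (x2 ∨ x1)) ∨ ((x1 ∨ T) ∨ x1))
  →1  ¬(((x1 ∧ F) ∧ x1) ∨ (x2 ∨ x1)) ∧ ¬((x1 ∨ T) ∨ x1)
  →2  (¬((x1 ∧ F) ∧ x1) ∧ ¬(x2 ∨ x1)) ∧ ¬((x1 ∨ T) ∨ x1)
  →3  ((¬(x1 ∧ F) ∨ ¬x1) ∧ ¬(x2 ∨ x1)) ∧ ¬((x1 ∨ T) ∨ x1)
  →4  (((¬x1 ∨ ¬F) ∨ ¬x1) ∧ ¬(x2 ∨ x1)) ∧ ¬((x1 ∨ T) ∨ x1)
  →5  (((¬x1 ∨ T) ∨ ¬x1) ∧ ¬(x2 ∨ x1)) ∧ ¬((x1 ∨ T) ∨ x1)
  →6  ((T ∨ ¬x1) ∧ ¬(x2 ∨ x1)) ∧ ¬((x1 ∨ T) ∨ x1)
  →7  (T ∧ ¬(x2 ∨ x1)) ∧ ¬((x1 ∨ T) ∨ x1)
  →8  ¬(x2 ∨ x1) ∧ ¬((x1 ∨ T) ∨ x1)
  →9  (¬x2 ∧ ¬x1) ∧ ¬((x1 ∨ T) ∨ x1)
  →10  (¬x2 ∧ ¬x1) ∧ (¬(x1 ∨ T) ∧ ¬x1)
  →11  (¬x2 ∧ ¬x1) ∧ ((¬x1 ∧ ¬T) ∧ ¬x1)
  →12  (¬x2 ∧ ¬x1) ∧ ((¬x1 ∧ F) ∧ ¬x1)
  →13  (¬x2 ∧ ¬x1) ∧ (F ∧ ¬x1)

Answer: NO — after 13 steps the term is (¬x2 ∧ ¬x1) ∧ (F ∧ ¬x1), not yet normal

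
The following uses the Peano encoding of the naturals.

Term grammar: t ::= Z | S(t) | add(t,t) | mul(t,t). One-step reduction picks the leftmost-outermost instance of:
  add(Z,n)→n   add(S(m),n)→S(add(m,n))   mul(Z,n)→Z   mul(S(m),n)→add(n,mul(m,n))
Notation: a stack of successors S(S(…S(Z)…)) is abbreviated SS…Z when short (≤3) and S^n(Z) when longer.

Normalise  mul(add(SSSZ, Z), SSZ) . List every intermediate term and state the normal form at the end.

Answer: normal form = S^6(Z)  (in 17 steps)

Derivation:
  start: mul(add(SSSZ, Z), SSZ)
  →1  mul(S(add(SSZ, Z)), SSZ)
  →2  add(SSZ, mul(add(SSZ, Z), SSZ))
  →3  S(add(SZ, mul(add(SSZ, Z), SSZ)))
  →4  S(S(add(Z, mul(add(SSZ, Z), SSZ))))
  →5  S(S(mul(add(SSZ, Z), SSZ)))
  →6  S(S(mul(S(add(SZ, Z)), SSZ)))
  →7  S(S(add(SSZ, mul(add(SZ, Z), SSZ))))
  →8  S(S(S(add(SZ, mul(add(SZ, Z), SSZ)))))
  →9  S(S(S(S(add(Z, mul(add(SZ, Z), SSZ))))))
  →10  S(S(S(S(mul(add(SZ, Z), SSZ)))))
  →11  S(S(S(S(mul(S(add(Z, Z)), SSZ)))))
  →12  S(S(S(S(add(SSZ, mul(add(Z, Z), SSZ))))))
  →13  S(S(S(S(S(add(SZ, mul(add(Z, Z), SSZ)))))))
  →14  S(S(S(S(S(S(add(Z, mul(add(Z, Z), SSZ))))))))
  →15  S(S(S(S(S(S(mul(add(Z, Z), SSZ)))))))
  →16  S(S(S(S(S(S(mul(Z, SSZ)))))))
  →17  S^6(Z)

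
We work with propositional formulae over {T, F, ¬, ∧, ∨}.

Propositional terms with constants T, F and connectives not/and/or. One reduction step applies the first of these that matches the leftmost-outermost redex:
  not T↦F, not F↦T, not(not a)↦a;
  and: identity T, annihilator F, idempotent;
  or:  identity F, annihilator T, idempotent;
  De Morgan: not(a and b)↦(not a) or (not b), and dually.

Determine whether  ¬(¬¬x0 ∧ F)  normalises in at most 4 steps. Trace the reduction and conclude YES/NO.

Answer: YES — reaches normal form T in 4 ≤ 4 steps

Derivation:
  start: ¬(¬¬x0 ∧ F)
  →1  ¬¬¬x0 ∨ ¬F
  →2  ¬x0 ∨ ¬F
  →3  ¬x0 ∨ T
  →4  T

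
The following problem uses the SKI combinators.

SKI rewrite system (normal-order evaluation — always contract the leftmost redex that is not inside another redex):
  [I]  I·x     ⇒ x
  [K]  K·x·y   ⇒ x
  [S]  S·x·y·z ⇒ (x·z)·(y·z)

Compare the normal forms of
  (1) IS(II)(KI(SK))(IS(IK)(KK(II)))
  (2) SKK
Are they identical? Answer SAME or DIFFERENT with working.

Term A:
  start: IS(II)(KI(SK))(IS(IK)(KK(II)))
  [1] S(II)(KI(SK))(IS(IK)(KK(II)))
  [2] II(IS(IK)(KK(II)))(KI(SK)(IS(IK)(KK(II))))
  [3] I(IS(IK)(KK(II)))(KI(SK)(IS(IK)(KK(II))))
  [4] IS(IK)(KK(II))(KI(SK)(IS(IK)(KK(II))))
  [5] S(IK)(KK(II))(KI(SK)(IS(IK)(KK(II))))
  [6] IK(KI(SK)(IS(IK)(KK(II))))(KK(II)(KI(SK)(IS(IK)(KK(II)))))
  [7] K(KI(SK)(IS(IK)(KK(II))))(KK(II)(KI(SK)(IS(IK)(KK(II)))))
  [8] KI(SK)(IS(IK)(KK(II)))
  [9] I(IS(IK)(KK(II)))
  [10] IS(IK)(KK(II))
  [11] S(IK)(KK(II))
  [12] SK(KK(II))
  [13] SKK

Term B:
  start: SKK

Answer: SAME — A ⇓ SKK, B ⇓ SKK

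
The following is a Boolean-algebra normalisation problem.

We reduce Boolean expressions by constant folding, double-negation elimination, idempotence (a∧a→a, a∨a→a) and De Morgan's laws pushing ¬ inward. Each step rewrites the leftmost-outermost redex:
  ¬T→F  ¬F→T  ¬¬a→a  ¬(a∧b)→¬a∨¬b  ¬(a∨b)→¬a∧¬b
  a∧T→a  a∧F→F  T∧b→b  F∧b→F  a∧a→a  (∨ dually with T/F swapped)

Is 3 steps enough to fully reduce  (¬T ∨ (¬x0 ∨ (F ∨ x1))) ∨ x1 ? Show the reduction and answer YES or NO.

  start: (¬T ∨ (¬x0 ∨ (F ∨ x1))) ∨ x1
  step 1: (F ∨ (¬x0 ∨ (F ∨ x1))) ∨ x1
  step 2: (¬x0 ∨ (F ∨ x1)) ∨ x1
  step 3: (¬x0 ∨ x1) ∨ x1

Answer: YES — reaches normal form (¬x0 ∨ x1) ∨ x1 in 3 ≤ 3 steps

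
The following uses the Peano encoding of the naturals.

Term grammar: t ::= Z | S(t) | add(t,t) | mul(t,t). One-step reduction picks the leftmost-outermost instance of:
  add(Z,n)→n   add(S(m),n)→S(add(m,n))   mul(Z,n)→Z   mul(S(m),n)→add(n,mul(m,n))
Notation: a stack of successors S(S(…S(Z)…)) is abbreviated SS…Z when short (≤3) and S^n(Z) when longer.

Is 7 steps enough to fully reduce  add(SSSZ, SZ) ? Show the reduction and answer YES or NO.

Answer: YES — reaches normal form S^4(Z) in 4 ≤ 7 steps

Reduction:
  start: add(SSSZ, SZ)
  step 1: S(add(SSZ, SZ))
  step 2: S(S(add(SZ, SZ)))
  step 3: S(S(S(add(Z, SZ))))
  step 4: S^4(Z)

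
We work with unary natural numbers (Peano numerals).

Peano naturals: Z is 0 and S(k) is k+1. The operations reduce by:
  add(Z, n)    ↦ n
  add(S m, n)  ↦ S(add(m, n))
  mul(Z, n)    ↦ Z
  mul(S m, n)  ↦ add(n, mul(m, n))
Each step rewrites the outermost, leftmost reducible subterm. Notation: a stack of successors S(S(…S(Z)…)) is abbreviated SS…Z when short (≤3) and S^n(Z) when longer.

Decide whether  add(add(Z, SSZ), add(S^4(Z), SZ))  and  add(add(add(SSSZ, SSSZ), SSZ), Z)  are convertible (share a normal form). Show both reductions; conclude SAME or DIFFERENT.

Term A:
  start: add(add(Z, SSZ), add(S^4(Z), SZ))
  →1  add(SSZ, add(S^4(Z), SZ))
  →2  S(add(SZ, add(S^4(Z), SZ)))
  →3  S(S(add(Z, add(S^4(Z), SZ))))
  →4  S(S(add(S^4(Z), SZ)))
  →5  S(S(S(add(SSSZ, SZ))))
  →6  S(S(S(S(add(SSZ, SZ)))))
  →7  S(S(S(S(S(add(SZ, SZ))))))
  →8  S(S(S(S(S(S(add(Z, SZ)))))))
  →9  S^7(Z)

Term B:
  start: add(add(add(SSSZ, SSSZ), SSZ), Z)
  →1  add(add(S(add(SSZ, SSSZ)), SSZ), Z)
  →2  add(S(add(add(SSZ, SSSZ), SSZ)), Z)
  →3  S(add(add(add(SSZ, SSSZ), SSZ), Z))
  →4  S(add(add(S(add(SZ, SSSZ)), SSZ), Z))
  →5  S(add(S(add(add(SZ, SSSZ), SSZ)), Z))
  →6  S(S(add(add(add(SZ, SSSZ), SSZ), Z)))
  →7  S(S(add(add(S(add(Z, SSSZ)), SSZ), Z)))
  →8  S(S(add(S(add(add(Z, SSSZ), SSZ)), Z)))
  →9  S(S(S(add(add(add(Z, SSSZ), SSZ), Z))))
  →10  S(S(S(add(add(SSSZ, SSZ), Z))))
  →11  S(S(S(add(S(add(SSZ, SSZ)), Z))))
  →12  S(S(S(S(add(add(SSZ, SSZ), Z)))))
  →13  S(S(S(S(add(S(add(SZ, SSZ)), Z)))))
  →14  S(S(S(S(S(add(add(SZ, SSZ), Z))))))
  →15  S(S(S(S(S(add(S(add(Z, SSZ)), Z))))))
  →16  S(S(S(S(S(S(add(add(Z, SSZ), Z)))))))
  →17  S(S(S(S(S(S(add(SSZ, Z)))))))
  →18  S(S(S(S(S(S(S(add(SZ, Z))))))))
  →19  S(S(S(S(S(S(S(S(add(Z, Z)))))))))
  →20  S^8(Z)

Answer: DIFFERENT — A ⇓ S^7(Z), B ⇓ S^8(Z)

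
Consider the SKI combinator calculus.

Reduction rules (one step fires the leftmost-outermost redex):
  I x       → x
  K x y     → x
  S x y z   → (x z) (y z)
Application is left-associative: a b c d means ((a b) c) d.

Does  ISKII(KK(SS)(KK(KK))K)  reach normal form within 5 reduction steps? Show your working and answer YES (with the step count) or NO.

Answer: NO — after 5 steps the term is K(KK(KK))K, not yet normal

Working:
  start: ISKII(KK(SS)(KK(KK))K)
  →1  SKII(KK(SS)(KK(KK))K)
  →2  KI(II)(KK(SS)(KK(KK))K)
  →3  I(KK(SS)(KK(KK))K)
  →4  KK(SS)(KK(KK))K
  →5  K(KK(KK))K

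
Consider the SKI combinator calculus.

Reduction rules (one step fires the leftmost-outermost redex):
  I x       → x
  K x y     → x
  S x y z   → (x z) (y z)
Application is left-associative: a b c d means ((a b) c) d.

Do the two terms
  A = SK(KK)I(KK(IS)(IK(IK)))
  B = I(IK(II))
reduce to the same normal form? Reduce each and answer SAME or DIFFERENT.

Term A:
  start: SK(KK)I(KK(IS)(IK(IK)))
  step 1: KI(KKI)(KK(IS)(IK(IK)))
  step 2: I(KK(IS)(IK(IK)))
  step 3: KK(IS)(IK(IK))
  step 4: K(IK(IK))
  step 5: K(K(IK))
  step 6: K(KK)

Term B:
  start: I(IK(II))
  step 1: IK(II)
  step 2: K(II)
  step 3: KI

Answer: DIFFERENT — A ⇓ K(KK), B ⇓ KI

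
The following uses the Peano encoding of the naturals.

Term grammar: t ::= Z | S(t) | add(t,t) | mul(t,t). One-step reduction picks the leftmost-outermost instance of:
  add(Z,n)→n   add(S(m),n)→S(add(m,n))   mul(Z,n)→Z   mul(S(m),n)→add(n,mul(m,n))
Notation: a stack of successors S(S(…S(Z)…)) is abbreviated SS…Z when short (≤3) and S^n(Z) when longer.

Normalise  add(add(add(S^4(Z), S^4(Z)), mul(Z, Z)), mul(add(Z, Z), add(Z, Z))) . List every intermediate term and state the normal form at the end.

  start: add(add(add(S^4(Z), S^4(Z)), mul(Z, Z)), mul(add(Z, Z), add(Z, Z)))
  →1  add(add(S(add(SSSZ, S^4(Z))), mul(Z, Z)), mul(add(Z, Z), add(Z, Z)))
  →2  add(S(add(add(SSSZ, S^4(Z)), mul(Z, Z))), mul(add(Z, Z), add(Z, Z)))
  →3  S(add(add(add(SSSZ, S^4(Z)), mul(Z, Z)), mul(add(Z, Z), add(Z, Z))))
  →4  S(add(add(S(add(SSZ, S^4(Z))), mul(Z, Z)), mul(add(Z, Z), add(Z, Z))))
  →5  S(add(S(add(add(SSZ, S^4(Z)), mul(Z, Z))), mul(add(Z, Z), add(Z, Z))))
  →6  S(S(add(add(add(SSZ, S^4(Z)), mul(Z, Z)), mul(add(Z, Z), add(Z, Z)))))
  →7  S(S(add(add(S(add(SZ, S^4(Z))), mul(Z, Z)), mul(add(Z, Z), add(Z, Z)))))
  →8  S(S(add(S(add(add(SZ, S^4(Z)), mul(Z, Z))), mul(add(Z, Z), add(Z, Z)))))
  →9  S(S(S(add(add(add(SZ, S^4(Z)), mul(Z, Z)), mul(add(Z, Z), add(Z, Z))))))
  →10  S(S(S(add(add(S(add(Z, S^4(Z))), mul(Z, Z)), mul(add(Z, Z), add(Z, Z))))))
  →11  S(S(S(add(S(add(add(Z, S^4(Z)), mul(Z, Z))), mul(add(Z, Z), add(Z, Z))))))
  →12  S(S(S(S(add(add(add(Z, S^4(Z)), mul(Z, Z)), mul(add(Z, Z), add(Z, Z)))))))
  →13  S(S(S(S(add(add(S^4(Z), mul(Z, Z)), mul(add(Z, Z), add(Z, Z)))))))
  →14  S(S(S(S(add(S(add(SSSZ, mul(Z, Z))), mul(add(Z, Z), add(Z, Z)))))))
  →15  S(S(S(S(S(add(add(SSSZ, mul(Z, Z)), mul(add(Z, Z), add(Z, Z))))))))
  →16  S(S(S(S(S(add(S(add(SSZ, mul(Z, Z))), mul(add(Z, Z), add(Z, Z))))))))
  →17  S(S(S(S(S(S(add(add(SSZ, mul(Z, Z)), mul(add(Z, Z), add(Z, Z)))))))))
  →18  S(S(S(S(S(S(add(S(add(SZ, mul(Z, Z))), mul(add(Z, Z), add(Z, Z)))))))))
  →19  S(S(S(S(S(S(S(add(add(SZ, mul(Z, Z)), mul(add(Z, Z), add(Z, Z))))))))))
  →20  S(S(S(S(S(S(S(add(S(add(Z, mul(Z, Z))), mul(add(Z, Z), add(Z, Z))))))))))
  →21  S(S(S(S(S(S(S(S(add(add(Z, mul(Z, Z)), mul(add(Z, Z), add(Z, Z)))))))))))
  →22  S(S(S(S(S(S(S(S(add(mul(Z, Z), mul(add(Z, Z), add(Z, Z)))))))))))
  →23  S(S(S(S(S(S(S(S(add(Z, mul(add(Z, Z), add(Z, Z)))))))))))
  →24  S(S(S(S(S(S(S(S(mul(add(Z, Z), add(Z, Z))))))))))
  →25  S(S(S(S(S(S(S(S(mul(Z, add(Z, Z))))))))))
  →26  S^8(Z)

Answer: normal form = S^8(Z)  (in 26 steps)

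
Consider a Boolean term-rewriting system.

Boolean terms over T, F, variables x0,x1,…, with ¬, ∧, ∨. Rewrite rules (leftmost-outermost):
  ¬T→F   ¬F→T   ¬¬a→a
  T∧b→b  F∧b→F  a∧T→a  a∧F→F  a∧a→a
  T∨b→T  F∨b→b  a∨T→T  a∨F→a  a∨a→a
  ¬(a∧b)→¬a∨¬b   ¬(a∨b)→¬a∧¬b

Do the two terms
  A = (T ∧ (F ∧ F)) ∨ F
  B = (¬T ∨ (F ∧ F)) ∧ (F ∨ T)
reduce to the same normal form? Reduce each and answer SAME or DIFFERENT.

Term A:
  start: (T ∧ (F ∧ F)) ∨ F
  step 1: T ∧ (F ∧ F)
  step 2: F ∧ F
  step 3: F

Term B:
  start: (¬T ∨ (F ∧ F)) ∧ (F ∨ T)
  step 1: (F ∨ (F ∧ F)) ∧ (F ∨ T)
  step 2: (F ∧ F) ∧ (F ∨ T)
  step 3: F ∧ (F ∨ T)
  step 4: F

Answer: SAME — A ⇓ F, B ⇓ F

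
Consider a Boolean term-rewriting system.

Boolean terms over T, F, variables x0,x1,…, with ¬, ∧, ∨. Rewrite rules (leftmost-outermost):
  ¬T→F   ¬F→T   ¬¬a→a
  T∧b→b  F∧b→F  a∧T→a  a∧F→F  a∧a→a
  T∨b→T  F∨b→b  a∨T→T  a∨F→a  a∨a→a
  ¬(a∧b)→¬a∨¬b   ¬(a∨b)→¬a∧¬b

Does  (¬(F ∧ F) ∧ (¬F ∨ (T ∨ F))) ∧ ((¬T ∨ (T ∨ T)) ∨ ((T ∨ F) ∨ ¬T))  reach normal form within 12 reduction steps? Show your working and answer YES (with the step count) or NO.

  start: (¬(F ∧ F) ∧ (¬F ∨ (T ∨ F))) ∧ ((¬T ∨ (T ∨ T)) ∨ ((T ∨ F) ∨ ¬T))
  →1  ((¬F ∨ ¬F) ∧ (¬F ∨ (T ∨ F))) ∧ ((¬T ∨ (T ∨ T)) ∨ ((T ∨ F) ∨ ¬T))
  →2  (¬F ∧ (¬F ∨ (T ∨ F))) ∧ ((¬T ∨ (T ∨ T)) ∨ ((T ∨ F) ∨ ¬T))
  →3  (T ∧ (¬F ∨ (T ∨ F))) ∧ ((¬T ∨ (T ∨ T)) ∨ ((T ∨ F) ∨ ¬T))
  →4  (¬F ∨ (T ∨ F)) ∧ ((¬T ∨ (T ∨ T)) ∨ ((T ∨ F) ∨ ¬T))
  →5  (T ∨ (T ∨ F)) ∧ ((¬T ∨ (T ∨ T)) ∨ ((T ∨ F) ∨ ¬T))
  →6  T ∧ ((¬T ∨ (T ∨ T)) ∨ ((T ∨ F) ∨ ¬T))
  →7  (¬T ∨ (T ∨ T)) ∨ ((T ∨ F) ∨ ¬T)
  →8  (F ∨ (T ∨ T)) ∨ ((T ∨ F) ∨ ¬T)
  →9  (T ∨ T) ∨ ((T ∨ F) ∨ ¬T)
  →10  T ∨ ((T ∨ F) ∨ ¬T)
  →11  T

Answer: YES — reaches normal form T in 11 ≤ 12 steps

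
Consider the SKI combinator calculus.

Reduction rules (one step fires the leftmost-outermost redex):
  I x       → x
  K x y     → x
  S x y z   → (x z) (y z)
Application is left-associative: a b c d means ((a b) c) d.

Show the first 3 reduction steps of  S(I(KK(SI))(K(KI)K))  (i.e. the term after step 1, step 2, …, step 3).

Answer: after 3 steps: S(K(KI))

Derivation:
  start: S(I(KK(SI))(K(KI)K))
  step 1: S(KK(SI)(K(KI)K))
  step 2: S(K(K(KI)K))
  step 3: S(K(KI))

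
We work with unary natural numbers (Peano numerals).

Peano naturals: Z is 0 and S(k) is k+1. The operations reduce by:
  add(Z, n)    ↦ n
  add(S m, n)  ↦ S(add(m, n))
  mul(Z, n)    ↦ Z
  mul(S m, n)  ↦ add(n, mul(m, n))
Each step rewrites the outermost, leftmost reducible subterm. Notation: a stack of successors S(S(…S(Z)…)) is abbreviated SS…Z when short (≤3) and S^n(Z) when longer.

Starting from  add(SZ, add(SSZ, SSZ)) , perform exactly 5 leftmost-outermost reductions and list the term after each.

  start: add(SZ, add(SSZ, SSZ))
  →1  S(add(Z, add(SSZ, SSZ)))
  →2  S(add(SSZ, SSZ))
  →3  S(S(add(SZ, SSZ)))
  →4  S(S(S(add(Z, SSZ))))
  →5  S^5(Z)

Answer: after 5 steps: S^5(Z)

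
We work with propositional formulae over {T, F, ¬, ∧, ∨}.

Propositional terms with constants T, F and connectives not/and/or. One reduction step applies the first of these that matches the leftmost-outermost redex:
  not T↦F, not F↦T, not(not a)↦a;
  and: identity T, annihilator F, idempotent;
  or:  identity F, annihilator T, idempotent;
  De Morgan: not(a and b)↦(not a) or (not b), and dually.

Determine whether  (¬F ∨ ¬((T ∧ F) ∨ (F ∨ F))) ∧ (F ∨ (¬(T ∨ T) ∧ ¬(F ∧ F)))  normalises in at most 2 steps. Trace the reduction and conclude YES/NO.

  start: (¬F ∨ ¬((T ∧ F) ∨ (F ∨ F))) ∧ (F ∨ (¬(T ∨ T) ∧ ¬(F ∧ F)))
  step 1: (T ∨ ¬((T ∧ F) ∨ (F ∨ F))) ∧ (F ∨ (¬(T ∨ T) ∧ ¬(F ∧ F)))
  step 2: T ∧ (F ∨ (¬(T ∨ T) ∧ ¬(F ∧ F)))

Answer: NO — after 2 steps the term is T ∧ (F ∨ (¬(T ∨ T) ∧ ¬(F ∧ F))), not yet normal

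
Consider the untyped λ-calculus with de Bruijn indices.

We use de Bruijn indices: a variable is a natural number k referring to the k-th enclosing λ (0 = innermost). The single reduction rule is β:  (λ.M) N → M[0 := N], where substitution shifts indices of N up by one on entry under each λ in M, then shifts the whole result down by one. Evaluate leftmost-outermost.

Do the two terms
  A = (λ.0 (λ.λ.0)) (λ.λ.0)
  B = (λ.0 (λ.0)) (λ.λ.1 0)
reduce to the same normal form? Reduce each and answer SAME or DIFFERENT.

Answer: SAME — A ⇓ λ.0, B ⇓ λ.0

Working:
Term A:
  start: (λ.0 (λ.λ.0)) (λ.λ.0)
  step 1: (λ.λ.0) (λ.λ.0)
  step 2: λ.0

Term B:
  start: (λ.0 (λ.0)) (λ.λ.1 0)
  step 1: (λ.λ.1 0) (λ.0)
  step 2: λ.(λ.0) 0
  step 3: λ.0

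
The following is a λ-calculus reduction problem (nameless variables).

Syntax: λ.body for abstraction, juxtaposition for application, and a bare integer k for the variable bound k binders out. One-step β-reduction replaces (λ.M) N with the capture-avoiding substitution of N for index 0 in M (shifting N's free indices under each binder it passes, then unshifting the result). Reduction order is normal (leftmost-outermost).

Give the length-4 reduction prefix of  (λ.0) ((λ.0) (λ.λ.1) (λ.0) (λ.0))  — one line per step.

Answer: after 4 steps: λ.0

Derivation:
  start: (λ.0) ((λ.0) (λ.λ.1) (λ.0) (λ.0))
  step 1: (λ.0) (λ.λ.1) (λ.0) (λ.0)
  step 2: (λ.λ.1) (λ.0) (λ.0)
  step 3: (λ.λ.0) (λ.0)
  step 4: λ.0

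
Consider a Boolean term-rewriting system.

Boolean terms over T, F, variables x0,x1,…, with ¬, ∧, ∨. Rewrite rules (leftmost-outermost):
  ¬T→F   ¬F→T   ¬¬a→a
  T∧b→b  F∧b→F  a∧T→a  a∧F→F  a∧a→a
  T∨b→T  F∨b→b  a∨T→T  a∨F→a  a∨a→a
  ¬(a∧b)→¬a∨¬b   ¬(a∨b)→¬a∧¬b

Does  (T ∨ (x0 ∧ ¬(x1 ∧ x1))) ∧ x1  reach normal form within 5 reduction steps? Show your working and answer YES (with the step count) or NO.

Answer: YES — reaches normal form x1 in 2 ≤ 5 steps

Reduction:
  start: (T ∨ (x0 ∧ ¬(x1 ∧ x1))) ∧ x1
  [1] T ∧ x1
  [2] x1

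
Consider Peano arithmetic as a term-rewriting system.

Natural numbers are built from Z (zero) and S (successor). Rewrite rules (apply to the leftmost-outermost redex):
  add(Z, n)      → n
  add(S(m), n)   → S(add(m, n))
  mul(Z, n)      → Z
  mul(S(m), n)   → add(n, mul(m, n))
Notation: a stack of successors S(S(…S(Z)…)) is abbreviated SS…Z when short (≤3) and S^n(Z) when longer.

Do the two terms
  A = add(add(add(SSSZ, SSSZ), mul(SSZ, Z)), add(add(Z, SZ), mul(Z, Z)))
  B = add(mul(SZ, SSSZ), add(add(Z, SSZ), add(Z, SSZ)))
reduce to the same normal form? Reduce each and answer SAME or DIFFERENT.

Term A:
  start: add(add(add(SSSZ, SSSZ), mul(SSZ, Z)), add(add(Z, SZ), mul(Z, Z)))
  [1] add(add(S(add(SSZ, SSSZ)), mul(SSZ, Z)), add(add(Z, SZ), mul(Z, Z)))
  [2] add(S(add(add(SSZ, SSSZ), mul(SSZ, Z))), add(add(Z, SZ), mul(Z, Z)))
  [3] S(add(add(add(SSZ, SSSZ), mul(SSZ, Z)), add(add(Z, SZ), mul(Z, Z))))
  [4] S(add(add(S(add(SZ, SSSZ)), mul(SSZ, Z)), add(add(Z, SZ), mul(Z, Z))))
  [5] S(add(S(add(add(SZ, SSSZ), mul(SSZ, Z))), add(add(Z, SZ), mul(Z, Z))))
  [6] S(S(add(add(add(SZ, SSSZ), mul(SSZ, Z)), add(add(Z, SZ), mul(Z, Z)))))
  [7] S(S(add(add(S(add(Z, SSSZ)), mul(SSZ, Z)), add(add(Z, SZ), mul(Z, Z)))))
  [8] S(S(add(S(add(add(Z, SSSZ), mul(SSZ, Z))), add(add(Z, SZ), mul(Z, Z)))))
  [9] S(S(S(add(add(add(Z, SSSZ), mul(SSZ, Z)), add(add(Z, SZ), mul(Z, Z))))))
  [10] S(S(S(add(add(SSSZ, mul(SSZ, Z)), add(add(Z, SZ), mul(Z, Z))))))
  [11] S(S(S(add(S(add(SSZ, mul(SSZ, Z))), add(add(Z, SZ), mul(Z, Z))))))
  [12] S(S(S(S(add(add(SSZ, mul(SSZ, Z)), add(add(Z, SZ), mul(Z, Z)))))))
  [13] S(S(S(S(add(S(add(SZ, mul(SSZ, Z))), add(add(Z, SZ), mul(Z, Z)))))))
  [14] S(S(S(S(S(add(add(SZ, mul(SSZ, Z)), add(add(Z, SZ), mul(Z, Z))))))))
  [15] S(S(S(S(S(add(S(add(Z, mul(SSZ, Z))), add(add(Z, SZ), mul(Z, Z))))))))
  [16] S(S(S(S(S(S(add(add(Z, mul(SSZ, Z)), add(add(Z, SZ), mul(Z, Z)))))))))
  [17] S(S(S(S(S(S(add(mul(SSZ, Z), add(add(Z, SZ), mul(Z, Z)))))))))
  [18] S(S(S(S(S(S(add(add(Z, mul(SZ, Z)), add(add(Z, SZ), mul(Z, Z)))))))))
  [19] S(S(S(S(S(S(add(mul(SZ, Z), add(add(Z, SZ), mul(Z, Z)))))))))
  [20] S(S(S(S(S(S(add(add(Z, mul(Z, Z)), add(add(Z, SZ), mul(Z, Z)))))))))
  [21] S(S(S(S(S(S(add(mul(Z, Z), add(add(Z, SZ), mul(Z, Z)))))))))
  [22] S(S(S(S(S(S(add(Z, add(add(Z, SZ), mul(Z, Z)))))))))
  [23] S(S(S(S(S(S(add(add(Z, SZ), mul(Z, Z))))))))
  [24] S(S(S(S(S(S(add(SZ, mul(Z, Z))))))))
  [25] S(S(S(S(S(S(S(add(Z, mul(Z, Z)))))))))
  [26] S(S(S(S(S(S(S(mul(Z, Z))))))))
  [27] S^7(Z)

Term B:
  start: add(mul(SZ, SSSZ), add(add(Z, SSZ), add(Z, SSZ)))
  [1] add(add(SSSZ, mul(Z, SSSZ)), add(add(Z, SSZ), add(Z, SSZ)))
  [2] add(S(add(SSZ, mul(Z, SSSZ))), add(add(Z, SSZ), add(Z, SSZ)))
  [3] S(add(add(SSZ, mul(Z, SSSZ)), add(add(Z, SSZ), add(Z, SSZ))))
  [4] S(add(S(add(SZ, mul(Z, SSSZ))), add(add(Z, SSZ), add(Z, SSZ))))
  [5] S(S(add(add(SZ, mul(Z, SSSZ)), add(add(Z, SSZ), add(Z, SSZ)))))
  [6] S(S(add(S(add(Z, mul(Z, SSSZ))), add(add(Z, SSZ), add(Z, SSZ)))))
  [7] S(S(S(add(add(Z, mul(Z, SSSZ)), add(add(Z, SSZ), add(Z, SSZ))))))
  [8] S(S(S(add(mul(Z, SSSZ), add(add(Z, SSZ), add(Z, SSZ))))))
  [9] S(S(S(add(Z, add(add(Z, SSZ), add(Z, SSZ))))))
  [10] S(S(S(add(add(Z, SSZ), add(Z, SSZ)))))
  [11] S(S(S(add(SSZ, add(Z, SSZ)))))
  [12] S(S(S(S(add(SZ, add(Z, SSZ))))))
  [13] S(S(S(S(S(add(Z, add(Z, SSZ)))))))
  [14] S(S(S(S(S(add(Z, SSZ))))))
  [15] S^7(Z)

Answer: SAME — A ⇓ S^7(Z), B ⇓ S^7(Z)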